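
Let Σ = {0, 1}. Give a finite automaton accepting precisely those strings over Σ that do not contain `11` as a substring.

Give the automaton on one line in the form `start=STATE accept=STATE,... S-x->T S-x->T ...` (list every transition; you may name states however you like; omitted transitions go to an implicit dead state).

This is the complement of 'contains `11`'. Use the same substring-matching states — A through C holding how much of `11` has just been matched — but flip the accepting set: everything except the trap C accepts.
3 states suffice.
       0  1 
>* A   A  B 
 * B   A  C 
   C   C  C 
(> = start, * = accepting)

start=A accept=A,B A-0->A A-1->B B-0->A B-1->C C-0->C C-1->C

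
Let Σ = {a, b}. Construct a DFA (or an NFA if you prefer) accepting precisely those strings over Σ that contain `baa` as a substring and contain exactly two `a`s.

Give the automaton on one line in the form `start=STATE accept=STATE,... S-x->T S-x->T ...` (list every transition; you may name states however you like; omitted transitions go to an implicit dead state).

start=s0 accept=s4 s0-a->s1 s0-b->s2 s1-a->s1 s1-b->s1 s2-a->s3 s2-b->s2 s3-a->s4 s3-b->s1 s4-a->s1 s4-b->s4

Build one automaton per condition and run them in lockstep. The first has 4 states tracking whether and how much of `baa` has been seen; the second has 4 states tracking the count of `a`s, saturating at 3. A product state is a pair (one from each), accepting exactly when both do. Minimizing collapses redundant product states.
A 5-state machine:
        a   b  
>  s0   s1  s2 
   s1   s1  s1 
   s2   s3  s2 
   s3   s4  s1 
 * s4   s1  s4 
(> = start, * = accepting)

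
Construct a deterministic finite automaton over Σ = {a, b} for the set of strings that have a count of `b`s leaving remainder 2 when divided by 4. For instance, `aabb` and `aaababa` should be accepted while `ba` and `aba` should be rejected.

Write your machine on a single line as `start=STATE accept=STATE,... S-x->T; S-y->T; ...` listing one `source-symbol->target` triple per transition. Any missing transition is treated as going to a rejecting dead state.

Keep the running count of `b`s modulo 4: each `b` advances along the cycle s0 → s1 → s2 → s3 → s0 while other symbols loop. Accept at s2.
4 states suffice.
        a   b  
>  s0   s0  s1 
   s1   s1  s2 
 * s2   s2  s3 
   s3   s3  s0 
(> = start, * = accepting)

start=s0; accept=s2; s0-a->s0; s0-b->s1; s1-a->s1; s1-b->s2; s2-a->s2; s2-b->s3; s3-a->s3; s3-b->s0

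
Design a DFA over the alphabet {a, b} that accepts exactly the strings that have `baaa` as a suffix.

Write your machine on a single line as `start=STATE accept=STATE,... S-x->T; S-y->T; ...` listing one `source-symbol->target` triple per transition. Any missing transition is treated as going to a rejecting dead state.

start=q0; accept=q4; q0-a->q0; q0-b->q1; q1-a->q2; q1-b->q1; q2-a->q3; q2-b->q1; q3-a->q4; q3-b->q1; q4-a->q0; q4-b->q1

Let each state record the length of the longest suffix of the input read so far that is also a prefix of `baaa`. q1 means the last symbol is `b`; q2 means the last 2 symbols are `ba`; q3 means the last 3 symbols are `baa`; q4 means the last 4 symbols are `baaa`. Accept only at q4, where the string currently ends in `baaa`.
        a   b  
>  q0   q0  q1 
   q1   q2  q1 
   q2   q3  q1 
   q3   q4  q1 
 * q4   q0  q1 
(> = start, * = accepting)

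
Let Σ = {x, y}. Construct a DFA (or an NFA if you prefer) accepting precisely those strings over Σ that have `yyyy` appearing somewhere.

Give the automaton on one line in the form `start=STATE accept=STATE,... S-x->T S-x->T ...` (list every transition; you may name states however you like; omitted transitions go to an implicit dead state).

Track how much of `yyyy` has been matched so far: state q0 is no progress, q4 is the absorbing accept state reached once `yyyy` has occurred. Intermediate states record partial matches; on a mismatch, fall back to the longest reusable overlap.
With 5 states:
        x   y  
>  q0   q0  q1 
   q1   q0  q2 
   q2   q0  q3 
   q3   q0  q4 
 * q4   q4  q4 
(> = start, * = accepting)

start=q0 accept=q4 q0-x->q0 q0-y->q1 q1-x->q0 q1-y->q2 q2-x->q0 q2-y->q3 q3-x->q0 q3-y->q4 q4-x->q4 q4-y->q4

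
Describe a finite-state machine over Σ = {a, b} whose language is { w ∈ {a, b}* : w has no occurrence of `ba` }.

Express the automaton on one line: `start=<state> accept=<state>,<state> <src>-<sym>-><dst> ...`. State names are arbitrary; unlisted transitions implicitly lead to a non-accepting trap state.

start=S0 accept=S0,S1 S0-a->S0 S0-b->S1 S1-a->S2 S1-b->S1 S2-a->S2 S2-b->S2

Track partial matches of the forbidden pattern `ba`. State S2 is a dead state reached once `ba` has occurred; every other state accepts. S0 means no part of `ba` is currently matched.
        a   b  
>* S0   S0  S1 
 * S1   S2  S1 
   S2   S2  S2 
(> = start, * = accepting)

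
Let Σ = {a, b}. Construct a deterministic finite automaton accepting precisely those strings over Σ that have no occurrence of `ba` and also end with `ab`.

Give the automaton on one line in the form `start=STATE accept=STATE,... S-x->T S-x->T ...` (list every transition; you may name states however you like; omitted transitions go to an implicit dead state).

start=q0 accept=q3 q0-a->q1 q0-b->q2 q1-a->q1 q1-b->q3 q2-a->q4 q2-b->q2 q3-a->q4 q3-b->q2 q4-a->q4 q4-b->q5 q5-a->q4 q5-b->q6 q6-a->q4 q6-b->q6

Run two small machines in parallel and take their product. The first has 3 states tracking partial matches of the forbidden pattern `ba`; the second has 3 states tracking how much of the suffix `ab` has currently been matched. A product state is a pair (one from each), accepting exactly when both do.
With 7 states:
        a   b  
>  q0   q1  q2 
   q1   q1  q3 
   q2   q4  q2 
 * q3   q4  q2 
   q4   q4  q5 
   q5   q4  q6 
   q6   q4  q6 
(> = start, * = accepting)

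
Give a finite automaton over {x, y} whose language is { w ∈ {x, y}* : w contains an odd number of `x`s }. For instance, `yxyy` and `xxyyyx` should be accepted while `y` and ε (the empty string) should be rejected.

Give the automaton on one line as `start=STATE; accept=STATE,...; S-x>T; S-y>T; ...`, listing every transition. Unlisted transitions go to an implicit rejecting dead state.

start=s0; accept=s1; s0-x>s1; s0-y>s0; s1-x>s0; s1-y>s1

The only thing that matters is how many `x`s have appeared, reduced mod 2. Use one state per residue: s0 for 0, …, s1 for 1. Reading `x` moves to the next residue; anything else stays put. s1 is accepting.
A 2-state machine:
        x   y  
>  s0   s1  s0 
 * s1   s0  s1 
(> = start, * = accepting)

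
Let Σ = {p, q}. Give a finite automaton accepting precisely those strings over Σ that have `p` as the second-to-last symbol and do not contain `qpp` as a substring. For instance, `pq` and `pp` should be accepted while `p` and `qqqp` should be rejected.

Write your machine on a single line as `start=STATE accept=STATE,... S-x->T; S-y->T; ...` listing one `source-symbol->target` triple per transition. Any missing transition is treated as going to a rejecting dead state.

start=A; accept=D,E; A-p->B; A-q->C; B-p->D; B-q->E; C-p->F; C-q->G; D-p->D; D-q->E; E-p->F; E-q->G; F-p->H; F-q->E; G-p->F; G-q->G; H-p->H; H-q->I; I-p->J; I-q->K; J-p->H; J-q->I; K-p->J; K-q->K

Handle the two conditions separately and then intersect. One (7 states) tracks the last 2 symbols read; the other (4 states) tracks partial matches of the forbidden pattern `qpp`. Each combined state is a pair, one component from each; accept when both components accept.
With 11 states:
       p  q 
>  A   B  C 
   B   D  E 
   C   F  G 
 * D   D  E 
 * E   F  G 
   F   H  E 
   G   F  G 
   H   H  I 
   I   J  K 
   J   H  I 
   K   J  K 
(> = start, * = accepting)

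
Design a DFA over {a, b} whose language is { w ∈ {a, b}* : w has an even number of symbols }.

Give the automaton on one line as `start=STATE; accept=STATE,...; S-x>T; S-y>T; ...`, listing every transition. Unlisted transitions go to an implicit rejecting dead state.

Only the length mod 2 matters, so use a 2-cycle: from any state, every input symbol moves to the next state, wrapping S1 back to S0. Mark S0 accepting.
2 states suffice.
        a   b  
>* S0   S1  S1 
   S1   S0  S0 
(> = start, * = accepting)

start=S0; accept=S0; S0-a>S1; S0-b>S1; S1-a>S0; S1-b>S0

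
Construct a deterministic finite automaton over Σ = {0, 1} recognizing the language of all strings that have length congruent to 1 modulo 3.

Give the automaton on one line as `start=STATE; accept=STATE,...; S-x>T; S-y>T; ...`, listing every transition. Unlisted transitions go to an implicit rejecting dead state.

start=A; accept=B; A-0>B; A-1>B; B-0>C; B-1>C; C-0>A; C-1>A

Only the length mod 3 matters, so use a 3-cycle: from any state, every input symbol moves to the next state, wrapping C back to A. Mark B accepting.
       0  1 
>  A   B  B 
 * B   C  C 
   C   A  A 
(> = start, * = accepting)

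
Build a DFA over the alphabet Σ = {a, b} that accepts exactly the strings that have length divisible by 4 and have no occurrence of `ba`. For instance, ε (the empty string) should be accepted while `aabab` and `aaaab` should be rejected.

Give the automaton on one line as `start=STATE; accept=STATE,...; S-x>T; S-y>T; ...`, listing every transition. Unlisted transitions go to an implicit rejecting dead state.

Build one automaton per condition and run them in lockstep. One (4 states) tracks the input length modulo 4; the other (3 states) tracks partial matches of the forbidden pattern `ba`. Each combined state is a pair, one component from each; accept when both components accept.
12 states suffice.
          a    b  
>* q0     q1   q2 
   q1     q3   q4 
   q2     q5   q4 
   q3     q6   q7 
   q4     q8   q7 
   q5     q8   q8 
   q6     q0   q9 
   q7    q10   q9 
   q8    q10  q10 
 * q9    q11   q2 
   q10   q11  q11 
   q11    q5   q5 
(> = start, * = accepting)

start=q0; accept=q0,q9; q0-a>q1; q0-b>q2; q1-a>q3; q1-b>q4; q2-a>q5; q2-b>q4; q3-a>q6; q3-b>q7; q4-a>q8; q4-b>q7; q5-a>q8; q5-b>q8; q6-a>q0; q6-b>q9; q7-a>q10; q7-b>q9; q8-a>q10; q8-b>q10; q9-a>q11; q9-b>q2; q10-a>q11; q10-b>q11; q11-a>q5; q11-b>q5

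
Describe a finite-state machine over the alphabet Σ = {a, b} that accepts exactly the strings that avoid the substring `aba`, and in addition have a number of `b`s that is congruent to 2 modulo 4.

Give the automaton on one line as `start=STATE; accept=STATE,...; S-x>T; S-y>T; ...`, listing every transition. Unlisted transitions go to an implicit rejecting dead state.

Handle the two conditions separately and then intersect. The first has 4 states tracking partial matches of the forbidden pattern `aba`; the second has 4 states tracking the count of `b`s modulo 4. A product state is a pair (one from each), accepting exactly when both do. Minimizing collapses redundant product states.
With 13 states:
          a    b  
>  q0     q1   q2 
   q1     q1   q3 
   q2     q4   q5 
   q3     q6   q5 
   q4     q4   q7 
 * q5     q8   q9 
   q6     q6   q6 
 * q7     q6   q9 
 * q8     q8  q10 
   q9    q11   q0 
   q10    q6   q0 
   q11   q11  q12 
   q12    q6   q2 
(> = start, * = accepting)

start=q0; accept=q5,q7,q8; q0-a>q1; q0-b>q2; q1-a>q1; q1-b>q3; q2-a>q4; q2-b>q5; q3-a>q6; q3-b>q5; q4-a>q4; q4-b>q7; q5-a>q8; q5-b>q9; q6-a>q6; q6-b>q6; q7-a>q6; q7-b>q9; q8-a>q8; q8-b>q10; q9-a>q11; q9-b>q0; q10-a>q6; q10-b>q0; q11-a>q11; q11-b>q12; q12-a>q6; q12-b>q2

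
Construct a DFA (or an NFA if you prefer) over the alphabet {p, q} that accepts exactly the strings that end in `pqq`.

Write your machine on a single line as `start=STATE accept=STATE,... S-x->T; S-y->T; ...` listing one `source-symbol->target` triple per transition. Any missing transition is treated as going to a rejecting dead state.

start=S0; accept=S3; S0-p->S1; S0-q->S0; S1-p->S1; S1-q->S2; S2-p->S1; S2-q->S3; S3-p->S1; S3-q->S0

Let each state record the length of the longest suffix of the input read so far that is also a prefix of `pqq`. S1 means the last symbol is `p`; S2 means the last 2 symbols are `pq`; S3 means the last 3 symbols are `pqq`. Accept only at S3, where the string currently ends in `pqq`.
        p   q  
>  S0   S1  S0 
   S1   S1  S2 
   S2   S1  S3 
 * S3   S1  S0 
(> = start, * = accepting)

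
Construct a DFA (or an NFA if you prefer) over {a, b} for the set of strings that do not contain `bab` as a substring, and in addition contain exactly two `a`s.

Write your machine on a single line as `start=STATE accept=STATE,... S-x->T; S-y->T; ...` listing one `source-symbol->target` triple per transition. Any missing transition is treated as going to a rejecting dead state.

start=q0; accept=q3,q7; q0-a->q1; q0-b->q2; q1-a->q3; q1-b->q4; q2-a->q5; q2-b->q2; q3-a->q6; q3-b->q3; q4-a->q7; q4-b->q4; q5-a->q3; q5-b->q6; q6-a->q6; q6-b->q6; q7-a->q6; q7-b->q6

Run two small machines in parallel and take their product. The first has 4 states tracking partial matches of the forbidden pattern `bab`; the second has 4 states tracking the count of `a`s, saturating at 3. A product state is a pair (one from each), accepting exactly when both do. After merging equivalent states the machine shrinks.
An 8-state machine:
        a   b  
>  q0   q1  q2 
   q1   q3  q4 
   q2   q5  q2 
 * q3   q6  q3 
   q4   q7  q4 
   q5   q3  q6 
   q6   q6  q6 
 * q7   q6  q6 
(> = start, * = accepting)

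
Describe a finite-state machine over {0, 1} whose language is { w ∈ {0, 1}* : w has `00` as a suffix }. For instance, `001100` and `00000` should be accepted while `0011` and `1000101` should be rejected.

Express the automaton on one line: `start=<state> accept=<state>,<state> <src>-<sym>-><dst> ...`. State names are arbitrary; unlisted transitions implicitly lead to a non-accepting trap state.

Remember how much of `00` the current input suffix matches. State q0 means no match yet; q1 means the last symbol is `0`; q2 means the last 2 symbols are `00`. Only q2 accepts. On a mismatch, fall back to the longest proper suffix that is still a prefix of `00`.
A 3-state machine:
        0   1  
>  q0   q1  q0 
   q1   q2  q0 
 * q2   q2  q0 
(> = start, * = accepting)

start=q0 accept=q2 q0-0->q1 q0-1->q0 q1-0->q2 q1-1->q0 q2-0->q2 q2-1->q0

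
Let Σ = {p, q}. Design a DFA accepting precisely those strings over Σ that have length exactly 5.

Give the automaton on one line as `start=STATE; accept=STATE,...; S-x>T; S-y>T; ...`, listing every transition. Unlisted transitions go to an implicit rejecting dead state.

Count input length up to 6: every symbol moves from s0 toward s6, which means 'more than 5' and absorbs. Accept from {s5}.
A 7-state machine:
        p   q  
>  s0   s1  s1 
   s1   s2  s2 
   s2   s3  s3 
   s3   s4  s4 
   s4   s5  s5 
 * s5   s6  s6 
   s6   s6  s6 
(> = start, * = accepting)

start=s0; accept=s5; s0-p>s1; s0-q>s1; s1-p>s2; s1-q>s2; s2-p>s3; s2-q>s3; s3-p>s4; s3-q>s4; s4-p>s5; s4-q>s5; s5-p>s6; s5-q>s6; s6-p>s6; s6-q>s6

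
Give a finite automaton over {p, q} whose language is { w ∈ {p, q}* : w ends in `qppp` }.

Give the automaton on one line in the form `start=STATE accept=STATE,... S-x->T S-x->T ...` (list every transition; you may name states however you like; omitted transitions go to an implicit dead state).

start=s0 accept=s4 s0-p->s0 s0-q->s1 s1-p->s2 s1-q->s1 s2-p->s3 s2-q->s1 s3-p->s4 s3-q->s1 s4-p->s0 s4-q->s1

Remember how much of `qppp` the current input suffix matches. State s0 means no match yet; s1 means the last symbol is `q`; s2 means the last 2 symbols are `qp`; s3 means the last 3 symbols are `qpp`; s4 means the last 4 symbols are `qppp`. Only s4 accepts. On a mismatch, fall back to the longest proper suffix that is still a prefix of `qppp`.
5 states suffice.
        p   q  
>  s0   s0  s1 
   s1   s2  s1 
   s2   s3  s1 
   s3   s4  s1 
 * s4   s0  s1 
(> = start, * = accepting)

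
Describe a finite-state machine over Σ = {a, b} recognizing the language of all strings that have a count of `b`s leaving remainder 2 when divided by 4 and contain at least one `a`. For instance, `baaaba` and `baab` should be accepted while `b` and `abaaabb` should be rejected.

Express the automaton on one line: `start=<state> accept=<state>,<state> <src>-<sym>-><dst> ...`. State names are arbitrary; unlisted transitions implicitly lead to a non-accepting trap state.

Build one automaton per condition and run them in lockstep. The first has 4 states tracking the count of `b`s modulo 4; the second has 3 states tracking the count of `a`s, saturating at 2. A product state is a pair (one from each), accepting exactly when both do. After merging equivalent states the machine shrinks.
        a   b  
>  s0   s1  s2 
   s1   s1  s3 
   s2   s3  s4 
   s3   s3  s5 
   s4   s5  s6 
 * s5   s5  s7 
   s6   s7  s0 
   s7   s7  s1 
(> = start, * = accepting)

start=s0 accept=s5 s0-a->s1 s0-b->s2 s1-a->s1 s1-b->s3 s2-a->s3 s2-b->s4 s3-a->s3 s3-b->s5 s4-a->s5 s4-b->s6 s5-a->s5 s5-b->s7 s6-a->s7 s6-b->s0 s7-a->s7 s7-b->s1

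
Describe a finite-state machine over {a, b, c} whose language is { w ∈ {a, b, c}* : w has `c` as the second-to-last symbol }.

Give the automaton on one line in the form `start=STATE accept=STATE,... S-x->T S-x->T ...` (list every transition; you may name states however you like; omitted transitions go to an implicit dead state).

start=S0 accept=S10,S11,S12 S0-a->S1 S0-b->S2 S0-c->S3 S1-a->S4 S1-b->S5 S1-c->S6 S2-a->S7 S2-b->S8 S2-c->S9 S3-a->S10 S3-b->S11 S3-c->S12 S4-a->S4 S4-b->S5 S4-c->S6 S5-a->S7 S5-b->S8 S5-c->S9 S6-a->S10 S6-b->S11 S6-c->S12 S7-a->S4 S7-b->S5 S7-c->S6 S8-a->S7 S8-b->S8 S8-c->S9 S9-a->S10 S9-b->S11 S9-c->S12 S10-a->S4 S10-b->S5 S10-c->S6 S11-a->S7 S11-b->S8 S11-c->S9 S12-a->S10 S12-b->S11 S12-c->S12

A DFA must remember the last 2 symbols (since which symbol is second-to-last isn't known until the input ends). Use one state per possible window of the last ≤2 symbols; accept from those whose window starts with `c`.
A 13-state machine:
          a    b    c  
>  S0     S1   S2   S3 
   S1     S4   S5   S6 
   S2     S7   S8   S9 
   S3    S10  S11  S12 
   S4     S4   S5   S6 
   S5     S7   S8   S9 
   S6    S10  S11  S12 
   S7     S4   S5   S6 
   S8     S7   S8   S9 
   S9    S10  S11  S12 
 * S10    S4   S5   S6 
 * S11    S7   S8   S9 
 * S12   S10  S11  S12 
(> = start, * = accepting)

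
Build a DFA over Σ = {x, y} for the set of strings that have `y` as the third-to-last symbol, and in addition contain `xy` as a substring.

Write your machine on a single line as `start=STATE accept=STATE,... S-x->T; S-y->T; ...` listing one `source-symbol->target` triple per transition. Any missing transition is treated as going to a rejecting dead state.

start=S0; accept=S7,S8,S9,S10; S0-x->S1; S0-y->S2; S1-x->S1; S1-y->S3; S2-x->S4; S2-y->S2; S3-x->S5; S3-y->S6; S4-x->S1; S4-y->S7; S5-x->S8; S5-y->S7; S6-x->S9; S6-y->S10; S7-x->S5; S7-y->S6; S8-x->S1; S8-y->S3; S9-x->S8; S9-y->S7; S10-x->S9; S10-y->S10

Build one automaton per condition and run them in lockstep. One (15 states) tracks the last 3 symbols read; the other (3 states) tracks whether and how much of `xy` has been seen. Each combined state is a pair, one component from each; accept when both components accept. Equivalent product states are then merged.
          x    y  
>  S0     S1   S2 
   S1     S1   S3 
   S2     S4   S2 
   S3     S5   S6 
   S4     S1   S7 
   S5     S8   S7 
   S6     S9  S10 
 * S7     S5   S6 
 * S8     S1   S3 
 * S9     S8   S7 
 * S10    S9  S10 
(> = start, * = accepting)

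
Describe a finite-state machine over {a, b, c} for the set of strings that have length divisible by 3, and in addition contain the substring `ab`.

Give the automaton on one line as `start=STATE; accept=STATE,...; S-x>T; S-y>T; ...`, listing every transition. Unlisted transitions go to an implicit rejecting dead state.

start=q0; accept=q7; q0-a>q1; q0-b>q2; q0-c>q2; q1-a>q3; q1-b>q4; q1-c>q5; q2-a>q3; q2-b>q5; q2-c>q5; q3-a>q6; q3-b>q7; q3-c>q0; q4-a>q7; q4-b>q7; q4-c>q7; q5-a>q6; q5-b>q0; q5-c>q0; q6-a>q1; q6-b>q8; q6-c>q2; q7-a>q8; q7-b>q8; q7-c>q8; q8-a>q4; q8-b>q4; q8-c>q4

Handle the two conditions separately and then intersect. The first has 3 states tracking the input length modulo 3; the second has 3 states tracking whether and how much of `ab` has been seen. A product state is a pair (one from each), accepting exactly when both do.
        a   b   c  
>  q0   q1  q2  q2 
   q1   q3  q4  q5 
   q2   q3  q5  q5 
   q3   q6  q7  q0 
   q4   q7  q7  q7 
   q5   q6  q0  q0 
   q6   q1  q8  q2 
 * q7   q8  q8  q8 
   q8   q4  q4  q4 
(> = start, * = accepting)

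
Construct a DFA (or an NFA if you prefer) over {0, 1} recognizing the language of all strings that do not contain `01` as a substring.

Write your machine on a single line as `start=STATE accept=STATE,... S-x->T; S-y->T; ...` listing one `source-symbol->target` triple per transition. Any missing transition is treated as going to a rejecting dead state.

This is the complement of 'contains `01`'. Use the same substring-matching states — A through C holding how much of `01` has just been matched — but flip the accepting set: everything except the trap C accepts.
3 states suffice.
       0  1 
>* A   B  A 
 * B   B  C 
   C   C  C 
(> = start, * = accepting)

start=A; accept=A,B; A-0->B; A-1->A; B-0->B; B-1->C; C-0->C; C-1->C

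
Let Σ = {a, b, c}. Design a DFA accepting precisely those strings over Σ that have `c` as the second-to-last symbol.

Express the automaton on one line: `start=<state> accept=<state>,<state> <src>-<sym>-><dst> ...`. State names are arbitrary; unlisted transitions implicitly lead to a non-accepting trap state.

start=q0 accept=q10,q11,q12 q0-a->q1 q0-b->q2 q0-c->q3 q1-a->q4 q1-b->q5 q1-c->q6 q2-a->q7 q2-b->q8 q2-c->q9 q3-a->q10 q3-b->q11 q3-c->q12 q4-a->q4 q4-b->q5 q4-c->q6 q5-a->q7 q5-b->q8 q5-c->q9 q6-a->q10 q6-b->q11 q6-c->q12 q7-a->q4 q7-b->q5 q7-c->q6 q8-a->q7 q8-b->q8 q8-c->q9 q9-a->q10 q9-b->q11 q9-c->q12 q10-a->q4 q10-b->q5 q10-c->q6 q11-a->q7 q11-b->q8 q11-c->q9 q12-a->q10 q12-b->q11 q12-c->q12

A DFA must remember the last 2 symbols (since which symbol is second-to-last isn't known until the input ends). Use one state per possible window of the last ≤2 symbols; accept from those whose window starts with `c`.
A 13-state machine:
          a    b    c  
>  q0     q1   q2   q3 
   q1     q4   q5   q6 
   q2     q7   q8   q9 
   q3    q10  q11  q12 
   q4     q4   q5   q6 
   q5     q7   q8   q9 
   q6    q10  q11  q12 
   q7     q4   q5   q6 
   q8     q7   q8   q9 
   q9    q10  q11  q12 
 * q10    q4   q5   q6 
 * q11    q7   q8   q9 
 * q12   q10  q11  q12 
(> = start, * = accepting)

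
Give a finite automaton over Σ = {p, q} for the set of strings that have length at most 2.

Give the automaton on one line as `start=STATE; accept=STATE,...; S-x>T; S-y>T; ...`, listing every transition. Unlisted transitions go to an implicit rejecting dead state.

start=A; accept=A,B,C; A-p>B; A-q>B; B-p>C; B-q>C; C-p>D; C-q>D; D-p>D; D-q>D

Count input length up to 3: every symbol moves from A toward D, which means 'more than 2' and absorbs. Accept from {A, B, C}.
With 4 states:
       p  q 
>* A   B  B 
 * B   C  C 
 * C   D  D 
   D   D  D 
(> = start, * = accepting)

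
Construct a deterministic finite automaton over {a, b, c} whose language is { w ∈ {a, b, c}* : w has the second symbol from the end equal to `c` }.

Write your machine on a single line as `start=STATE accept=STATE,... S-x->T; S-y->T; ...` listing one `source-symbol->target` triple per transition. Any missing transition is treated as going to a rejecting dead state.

start=q0; accept=q10,q11,q12; q0-a->q1; q0-b->q2; q0-c->q3; q1-a->q4; q1-b->q5; q1-c->q6; q2-a->q7; q2-b->q8; q2-c->q9; q3-a->q10; q3-b->q11; q3-c->q12; q4-a->q4; q4-b->q5; q4-c->q6; q5-a->q7; q5-b->q8; q5-c->q9; q6-a->q10; q6-b->q11; q6-c->q12; q7-a->q4; q7-b->q5; q7-c->q6; q8-a->q7; q8-b->q8; q8-c->q9; q9-a->q10; q9-b->q11; q9-c->q12; q10-a->q4; q10-b->q5; q10-c->q6; q11-a->q7; q11-b->q8; q11-c->q9; q12-a->q10; q12-b->q11; q12-c->q12

Because acceptance depends on a position counted from the end, the machine has to buffer the most recent 2 symbols. Make each state the string of the last up-to-2 symbols read; on input `x` shift the window left and append `x`. Accept when the buffered window has length 2 and begins with `c`.
13 states suffice.
          a    b    c  
>  q0     q1   q2   q3 
   q1     q4   q5   q6 
   q2     q7   q8   q9 
   q3    q10  q11  q12 
   q4     q4   q5   q6 
   q5     q7   q8   q9 
   q6    q10  q11  q12 
   q7     q4   q5   q6 
   q8     q7   q8   q9 
   q9    q10  q11  q12 
 * q10    q4   q5   q6 
 * q11    q7   q8   q9 
 * q12   q10  q11  q12 
(> = start, * = accepting)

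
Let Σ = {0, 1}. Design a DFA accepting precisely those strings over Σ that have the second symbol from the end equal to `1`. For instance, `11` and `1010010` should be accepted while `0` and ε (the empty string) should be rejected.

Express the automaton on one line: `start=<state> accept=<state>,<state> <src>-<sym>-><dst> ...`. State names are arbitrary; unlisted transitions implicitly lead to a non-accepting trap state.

start=q0 accept=q5,q6 q0-0->q1 q0-1->q2 q1-0->q3 q1-1->q4 q2-0->q5 q2-1->q6 q3-0->q3 q3-1->q4 q4-0->q5 q4-1->q6 q5-0->q3 q5-1->q4 q6-0->q5 q6-1->q6

A DFA must remember the last 2 symbols (since which symbol is second-to-last isn't known until the input ends). Use one state per possible window of the last ≤2 symbols; accept from those whose window starts with `1`.
        0   1  
>  q0   q1  q2 
   q1   q3  q4 
   q2   q5  q6 
   q3   q3  q4 
   q4   q5  q6 
 * q5   q3  q4 
 * q6   q5  q6 
(> = start, * = accepting)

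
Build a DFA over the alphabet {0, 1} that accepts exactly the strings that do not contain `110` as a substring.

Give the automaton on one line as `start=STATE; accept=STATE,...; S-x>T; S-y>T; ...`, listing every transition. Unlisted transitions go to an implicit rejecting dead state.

Track partial matches of the forbidden pattern `110`. State q3 is a dead state reached once `110` has occurred; every other state accepts. q0 means no part of `110` is currently matched.
A 4-state machine:
        0   1  
>* q0   q0  q1 
 * q1   q0  q2 
 * q2   q3  q2 
   q3   q3  q3 
(> = start, * = accepting)

start=q0; accept=q0,q1,q2; q0-0>q0; q0-1>q1; q1-0>q0; q1-1>q2; q2-0>q3; q2-1>q2; q3-0>q3; q3-1>q3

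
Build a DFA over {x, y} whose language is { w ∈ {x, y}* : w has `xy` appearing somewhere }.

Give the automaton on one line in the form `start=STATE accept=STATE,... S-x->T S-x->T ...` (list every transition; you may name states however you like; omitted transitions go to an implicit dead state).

start=A accept=C A-x->B A-y->A B-x->B B-y->C C-x->C C-y->C

Track how much of `xy` has been matched so far: state A is no progress, C is the absorbing accept state reached once `xy` has occurred. Intermediate states record partial matches; on a mismatch, fall back to the longest reusable overlap.
       x  y 
>  A   B  A 
   B   B  C 
 * C   C  C 
(> = start, * = accepting)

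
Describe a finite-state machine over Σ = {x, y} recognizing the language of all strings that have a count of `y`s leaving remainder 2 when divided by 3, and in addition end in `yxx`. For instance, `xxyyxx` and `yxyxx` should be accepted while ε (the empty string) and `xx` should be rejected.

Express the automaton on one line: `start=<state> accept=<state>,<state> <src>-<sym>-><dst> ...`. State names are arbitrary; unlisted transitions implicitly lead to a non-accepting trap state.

Run two small machines in parallel and take their product. One (3 states) tracks the count of `y`s modulo 3; the other (4 states) tracks how much of the suffix `yxx` has currently been matched. Each combined state is a pair, one component from each; accept when both components accept.
With 12 states:
          x    y  
>  s0     s0   s1 
   s1     s2   s3 
   s2     s4   s3 
   s3     s5   s6 
   s4     s7   s3 
   s5     s8   s6 
   s6     s9   s1 
   s7     s7   s3 
 * s8    s10   s6 
   s9    s11   s1 
   s10   s10   s6 
   s11    s0   s1 
(> = start, * = accepting)

start=s0 accept=s8 s0-x->s0 s0-y->s1 s1-x->s2 s1-y->s3 s2-x->s4 s2-y->s3 s3-x->s5 s3-y->s6 s4-x->s7 s4-y->s3 s5-x->s8 s5-y->s6 s6-x->s9 s6-y->s1 s7-x->s7 s7-y->s3 s8-x->s10 s8-y->s6 s9-x->s11 s9-y->s1 s10-x->s10 s10-y->s6 s11-x->s0 s11-y->s1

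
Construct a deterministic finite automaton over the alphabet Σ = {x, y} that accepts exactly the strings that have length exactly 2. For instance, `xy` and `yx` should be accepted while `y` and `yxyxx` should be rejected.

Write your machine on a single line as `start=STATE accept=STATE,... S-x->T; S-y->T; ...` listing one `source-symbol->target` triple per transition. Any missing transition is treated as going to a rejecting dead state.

start=S0; accept=S2; S0-x->S1; S0-y->S1; S1-x->S2; S1-y->S2; S2-x->S3; S2-y->S3; S3-x->S3; S3-y->S3

Count input length up to 3: every symbol moves from S0 toward S3, which means 'more than 2' and absorbs. Accept from {S2}.
With 4 states:
        x   y  
>  S0   S1  S1 
   S1   S2  S2 
 * S2   S3  S3 
   S3   S3  S3 
(> = start, * = accepting)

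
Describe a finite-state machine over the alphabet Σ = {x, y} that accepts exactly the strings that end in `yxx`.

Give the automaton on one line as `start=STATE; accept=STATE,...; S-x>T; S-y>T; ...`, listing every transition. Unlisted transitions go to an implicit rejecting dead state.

Let each state record the length of the longest suffix of the input read so far that is also a prefix of `yxx`. q1 means the last symbol is `y`; q2 means the last 2 symbols are `yx`; q3 means the last 3 symbols are `yxx`. Accept only at q3, where the string currently ends in `yxx`.
A 4-state machine:
        x   y  
>  q0   q0  q1 
   q1   q2  q1 
   q2   q3  q1 
 * q3   q0  q1 
(> = start, * = accepting)

start=q0; accept=q3; q0-x>q0; q0-y>q1; q1-x>q2; q1-y>q1; q2-x>q3; q2-y>q1; q3-x>q0; q3-y>q1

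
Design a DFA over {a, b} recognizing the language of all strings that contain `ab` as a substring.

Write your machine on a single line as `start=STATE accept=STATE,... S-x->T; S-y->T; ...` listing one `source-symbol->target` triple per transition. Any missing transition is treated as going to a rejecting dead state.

Track how much of `ab` has been matched so far: state q0 is no progress, q2 is the absorbing accept state reached once `ab` has occurred. Intermediate states record partial matches; on a mismatch, fall back to the longest reusable overlap.
        a   b  
>  q0   q1  q0 
   q1   q1  q2 
 * q2   q2  q2 
(> = start, * = accepting)

start=q0; accept=q2; q0-a->q1; q0-b->q0; q1-a->q1; q1-b->q2; q2-a->q2; q2-b->q2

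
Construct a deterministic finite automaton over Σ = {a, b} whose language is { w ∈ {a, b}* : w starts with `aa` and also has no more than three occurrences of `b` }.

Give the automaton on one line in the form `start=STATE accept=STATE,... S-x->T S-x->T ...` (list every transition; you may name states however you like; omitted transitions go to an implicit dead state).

Run two small machines in parallel and take their product. The first has 4 states tracking whether the input so far still matches the prefix `aa`; the second has 5 states tracking the count of `b`s, saturating at 4. A product state is a pair (one from each), accepting exactly when both do. Equivalent product states are then merged.
With 7 states:
        a   b  
>  q0   q1  q2 
   q1   q3  q2 
   q2   q2  q2 
 * q3   q3  q4 
 * q4   q4  q5 
 * q5   q5  q6 
 * q6   q6  q2 
(> = start, * = accepting)

start=q0 accept=q3,q4,q5,q6 q0-a->q1 q0-b->q2 q1-a->q3 q1-b->q2 q2-a->q2 q2-b->q2 q3-a->q3 q3-b->q4 q4-a->q4 q4-b->q5 q5-a->q5 q5-b->q6 q6-a->q6 q6-b->q2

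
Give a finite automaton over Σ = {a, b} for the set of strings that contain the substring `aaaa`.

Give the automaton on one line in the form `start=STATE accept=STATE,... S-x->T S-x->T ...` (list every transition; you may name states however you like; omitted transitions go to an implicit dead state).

start=s0 accept=s4 s0-a->s1 s0-b->s0 s1-a->s2 s1-b->s0 s2-a->s3 s2-b->s0 s3-a->s4 s3-b->s0 s4-a->s4 s4-b->s4

Track how much of `aaaa` has been matched so far: state s0 is no progress, s4 is the absorbing accept state reached once `aaaa` has occurred. Intermediate states record partial matches; on a mismatch, fall back to the longest reusable overlap.
5 states suffice.
        a   b  
>  s0   s1  s0 
   s1   s2  s0 
   s2   s3  s0 
   s3   s4  s0 
 * s4   s4  s4 
(> = start, * = accepting)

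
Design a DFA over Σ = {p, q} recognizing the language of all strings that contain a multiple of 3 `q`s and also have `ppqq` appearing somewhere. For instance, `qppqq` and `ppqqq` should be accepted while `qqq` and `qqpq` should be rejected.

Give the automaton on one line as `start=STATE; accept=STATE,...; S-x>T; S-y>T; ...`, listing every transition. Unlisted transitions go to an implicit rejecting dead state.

Handle the two conditions separately and then intersect. The first has 3 states tracking the count of `q`s modulo 3; the second has 5 states tracking whether and how much of `ppqq` has been seen. A product state is a pair (one from each), accepting exactly when both do.
A 15-state machine:
          p    q  
>  s0     s1   s2 
   s1     s3   s2 
   s2     s4   s5 
   s3     s3   s6 
   s4     s7   s5 
   s5     s8   s0 
   s6     s4   s9 
   s7     s7  s10 
   s8    s11   s0 
   s9     s9  s12 
   s10    s8  s12 
   s11   s11  s13 
 * s12   s12  s14 
   s13    s1  s14 
   s14   s14   s9 
(> = start, * = accepting)

start=s0; accept=s12; s0-p>s1; s0-q>s2; s1-p>s3; s1-q>s2; s2-p>s4; s2-q>s5; s3-p>s3; s3-q>s6; s4-p>s7; s4-q>s5; s5-p>s8; s5-q>s0; s6-p>s4; s6-q>s9; s7-p>s7; s7-q>s10; s8-p>s11; s8-q>s0; s9-p>s9; s9-q>s12; s10-p>s8; s10-q>s12; s11-p>s11; s11-q>s13; s12-p>s12; s12-q>s14; s13-p>s1; s13-q>s14; s14-p>s14; s14-q>s9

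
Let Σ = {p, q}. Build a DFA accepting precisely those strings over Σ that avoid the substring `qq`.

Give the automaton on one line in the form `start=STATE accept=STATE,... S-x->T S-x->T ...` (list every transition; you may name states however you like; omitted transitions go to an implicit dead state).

start=S0 accept=S0,S1 S0-p->S0 S0-q->S1 S1-p->S0 S1-q->S2 S2-p->S2 S2-q->S2

This is the complement of 'contains `qq`'. Use the same substring-matching states — S0 through S2 holding how much of `qq` has just been matched — but flip the accepting set: everything except the trap S2 accepts.
3 states suffice.
        p   q  
>* S0   S0  S1 
 * S1   S0  S2 
   S2   S2  S2 
(> = start, * = accepting)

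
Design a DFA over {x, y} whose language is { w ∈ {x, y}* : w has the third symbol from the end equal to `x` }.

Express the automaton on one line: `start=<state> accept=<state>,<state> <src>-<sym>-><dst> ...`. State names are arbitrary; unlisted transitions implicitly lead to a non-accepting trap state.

start=S0 accept=S7,S8,S9,S10 S0-x->S1 S0-y->S2 S1-x->S3 S1-y->S4 S2-x->S5 S2-y->S6 S3-x->S7 S3-y->S8 S4-x->S9 S4-y->S10 S5-x->S11 S5-y->S12 S6-x->S13 S6-y->S14 S7-x->S7 S7-y->S8 S8-x->S9 S8-y->S10 S9-x->S11 S9-y->S12 S10-x->S13 S10-y->S14 S11-x->S7 S11-y->S8 S12-x->S9 S12-y->S10 S13-x->S11 S13-y->S12 S14-x->S13 S14-y->S14

Because acceptance depends on a position counted from the end, the machine has to buffer the most recent 3 symbols. Make each state the string of the last up-to-3 symbols read; on input `x` shift the window left and append `x`. Accept when the buffered window has length 3 and begins with `x`.
15 states suffice.
          x    y  
>  S0     S1   S2 
   S1     S3   S4 
   S2     S5   S6 
   S3     S7   S8 
   S4     S9  S10 
   S5    S11  S12 
   S6    S13  S14 
 * S7     S7   S8 
 * S8     S9  S10 
 * S9    S11  S12 
 * S10   S13  S14 
   S11    S7   S8 
   S12    S9  S10 
   S13   S11  S12 
   S14   S13  S14 
(> = start, * = accepting)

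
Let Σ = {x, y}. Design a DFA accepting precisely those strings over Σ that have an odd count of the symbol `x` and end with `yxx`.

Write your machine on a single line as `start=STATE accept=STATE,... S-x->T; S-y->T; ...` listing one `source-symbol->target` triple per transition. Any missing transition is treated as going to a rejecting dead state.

Run two small machines in parallel and take their product. The first has 2 states tracking the count of `x`s modulo 2; the second has 4 states tracking how much of the suffix `yxx` has currently been matched. A product state is a pair (one from each), accepting exactly when both do. After merging equivalent states the machine shrinks.
A 5-state machine:
        x   y  
>  q0   q1  q0 
   q1   q0  q2 
   q2   q3  q2 
   q3   q4  q0 
 * q4   q0  q2 
(> = start, * = accepting)

start=q0; accept=q4; q0-x->q1; q0-y->q0; q1-x->q0; q1-y->q2; q2-x->q3; q2-y->q2; q3-x->q4; q3-y->q0; q4-x->q0; q4-y->q2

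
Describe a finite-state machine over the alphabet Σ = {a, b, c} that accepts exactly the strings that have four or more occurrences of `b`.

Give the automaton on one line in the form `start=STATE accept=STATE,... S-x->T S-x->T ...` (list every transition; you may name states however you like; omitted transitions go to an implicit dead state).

start=q0 accept=q4,q5 q0-a->q0 q0-b->q1 q0-c->q0 q1-a->q1 q1-b->q2 q1-c->q1 q2-a->q2 q2-b->q3 q2-c->q2 q3-a->q3 q3-b->q4 q3-c->q3 q4-a->q4 q4-b->q5 q4-c->q4 q5-a->q5 q5-b->q5 q5-c->q5

Count `b`s, saturating at 5: states q0 through q4 mean 0 through 4 `b`s seen; q5 means more than 4. Each `b` increments (capped at q5); other symbols loop. Accept from {q4, q5}.
A 6-state machine:
        a   b   c  
>  q0   q0  q1  q0 
   q1   q1  q2  q1 
   q2   q2  q3  q2 
   q3   q3  q4  q3 
 * q4   q4  q5  q4 
 * q5   q5  q5  q5 
(> = start, * = accepting)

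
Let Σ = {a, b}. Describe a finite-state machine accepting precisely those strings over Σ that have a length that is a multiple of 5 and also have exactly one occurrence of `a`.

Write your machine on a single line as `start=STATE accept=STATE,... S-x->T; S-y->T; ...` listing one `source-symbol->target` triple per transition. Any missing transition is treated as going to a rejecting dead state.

Build one automaton per condition and run them in lockstep. One (5 states) tracks the input length modulo 5; the other (3 states) tracks the count of `a`s, saturating at 2. Each combined state is a pair, one component from each; accept when both components accept.
With 15 states:
          a    b  
>  q0     q1   q2 
   q1     q3   q4 
   q2     q4   q5 
   q3     q6   q6 
   q4     q6   q7 
   q5     q7   q8 
   q6     q9   q9 
   q7     q9  q10 
   q8    q10  q11 
   q9    q12  q12 
   q10   q12  q13 
   q11   q13   q0 
   q12   q14  q14 
 * q13   q14   q1 
   q14    q3   q3 
(> = start, * = accepting)

start=q0; accept=q13; q0-a->q1; q0-b->q2; q1-a->q3; q1-b->q4; q2-a->q4; q2-b->q5; q3-a->q6; q3-b->q6; q4-a->q6; q4-b->q7; q5-a->q7; q5-b->q8; q6-a->q9; q6-b->q9; q7-a->q9; q7-b->q10; q8-a->q10; q8-b->q11; q9-a->q12; q9-b->q12; q10-a->q12; q10-b->q13; q11-a->q13; q11-b->q0; q12-a->q14; q12-b->q14; q13-a->q14; q13-b->q1; q14-a->q3; q14-b->q3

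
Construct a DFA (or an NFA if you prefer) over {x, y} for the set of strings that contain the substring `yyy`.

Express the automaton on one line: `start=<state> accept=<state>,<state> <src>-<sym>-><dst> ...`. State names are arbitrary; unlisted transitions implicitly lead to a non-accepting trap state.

start=q0 accept=q3 q0-x->q0 q0-y->q1 q1-x->q0 q1-y->q2 q2-x->q0 q2-y->q3 q3-x->q3 q3-y->q3

Track how much of `yyy` has been matched so far: state q0 is no progress, q3 is the absorbing accept state reached once `yyy` has occurred. Intermediate states record partial matches; on a mismatch, fall back to the longest reusable overlap.
4 states suffice.
        x   y  
>  q0   q0  q1 
   q1   q0  q2 
   q2   q0  q3 
 * q3   q3  q3 
(> = start, * = accepting)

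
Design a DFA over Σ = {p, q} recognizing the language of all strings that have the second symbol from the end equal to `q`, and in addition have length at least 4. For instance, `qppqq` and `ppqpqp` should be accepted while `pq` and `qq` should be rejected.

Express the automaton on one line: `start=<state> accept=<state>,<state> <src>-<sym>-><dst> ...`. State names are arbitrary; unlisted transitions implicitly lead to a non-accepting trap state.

start=A accept=E,F A-p->B A-q->B B-p->C B-q->C C-p->C C-q->D D-p->E D-q->F E-p->C E-q->D F-p->E F-q->F

Handle the two conditions separately and then intersect. One (7 states) tracks the last 2 symbols read; the other (6 states) tracks the input length, saturating at 5. Each combined state is a pair, one component from each; accept when both components accept. After merging equivalent states the machine shrinks.
With 6 states:
       p  q 
>  A   B  B 
   B   C  C 
   C   C  D 
   D   E  F 
 * E   C  D 
 * F   E  F 
(> = start, * = accepting)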